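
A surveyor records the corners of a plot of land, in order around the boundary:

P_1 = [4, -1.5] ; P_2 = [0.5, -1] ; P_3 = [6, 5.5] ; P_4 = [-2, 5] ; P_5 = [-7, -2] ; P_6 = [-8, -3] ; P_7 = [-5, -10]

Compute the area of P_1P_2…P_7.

Σ = (-3.25) + (8.75) + (41) + (39) + (5) + (65) + (47.5) = 203
Area = |Σ|/2 = 101.5.

101.5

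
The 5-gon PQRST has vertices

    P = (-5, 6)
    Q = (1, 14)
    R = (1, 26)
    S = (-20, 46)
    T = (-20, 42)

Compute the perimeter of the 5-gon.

|PQ| = √((6)² + (8)²) = √100 = 10
|QR| = √((0)² + (12)²) = √144 = 12
|RS| = √((-21)² + (20)²) = √841 = 29
|ST| = √((0)² + (-4)²) = √16 = 4
|TP| = √((15)² + (-36)²) = √1521 = 39
Perimeter = 10 + 12 + 29 + 4 + 39 = 94.

94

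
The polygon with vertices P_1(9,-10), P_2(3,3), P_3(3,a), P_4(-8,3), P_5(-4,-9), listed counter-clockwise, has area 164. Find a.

6

The doubled signed area Σ (x_i y_{i+1} − x_{i+1} y_i) is linear in a.
With a=0 it equals 262; the coefficient of a is 11 (from the two edges through P_3).
So 11·a + 262 = 2·164 = 328 ⇒ a = 6.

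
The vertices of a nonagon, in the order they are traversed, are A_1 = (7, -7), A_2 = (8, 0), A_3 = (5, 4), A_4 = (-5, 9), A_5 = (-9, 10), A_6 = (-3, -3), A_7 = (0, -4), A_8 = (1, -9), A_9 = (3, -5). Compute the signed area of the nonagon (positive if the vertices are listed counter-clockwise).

Σ = (56) + (32) + (65) + (31) + (57) + (12) + (4) + (22) + (14) = 293
Signed area = Σ/2 = 146.5 (positive ⇒ counter-clockwise traversal).

146.5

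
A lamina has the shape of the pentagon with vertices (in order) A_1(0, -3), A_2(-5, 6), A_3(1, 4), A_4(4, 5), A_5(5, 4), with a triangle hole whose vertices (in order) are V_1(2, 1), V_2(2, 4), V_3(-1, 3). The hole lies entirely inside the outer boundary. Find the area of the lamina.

33.5

Outer boundary:
Apply the shoelace (surveyor's) formula: 2A = Σ (x_i·y_{i+1} − x_{i+1}·y_i), indices taken mod 5.
Cross-terms: -15, -26, -11, -9, -15  ⇒  Σ = -76
Area = |Σ|/2 = 38.
Hole:
Apply Gauss's area formula: 2A = Σ (x_i·y_{i+1} − x_{i+1}·y_i), indices taken mod 3.
Cross-terms: 6, 10, -7  ⇒  Σ = 9
Area = |Σ|/2 = 4.5.
Net area = 38 − 4.5 = 33.5.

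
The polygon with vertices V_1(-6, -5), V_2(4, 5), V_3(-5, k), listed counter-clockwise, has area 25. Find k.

1

Write out the shoelace sum; only the two edges meeting at V_3 involve k:
2·Area = [(4·k − (-5)·5) + ((-5)·(-5) − (-6)·k)] + -10
       = 10·k + 40 = 50
⇒ k = 1.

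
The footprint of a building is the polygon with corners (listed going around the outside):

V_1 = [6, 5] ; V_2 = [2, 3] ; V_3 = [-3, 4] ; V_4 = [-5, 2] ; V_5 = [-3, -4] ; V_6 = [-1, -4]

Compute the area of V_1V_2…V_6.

46

Σ = (8) + (17) + (14) + (26) + (8) + (19) = 92
Area = |Σ|/2 = 46.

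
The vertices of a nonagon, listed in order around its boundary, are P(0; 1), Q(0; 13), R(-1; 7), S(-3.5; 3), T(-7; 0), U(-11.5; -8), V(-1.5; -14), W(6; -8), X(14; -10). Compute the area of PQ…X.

P→Q: (0)(13) − (0)(1) = 0
Q→R: (0)(7) − (-1)(13) = 13
R→S: (-1)(3) − (-3.5)(7) = 21.5
S→T: (-3.5)(0) − (-7)(3) = 21
T→U: (-7)(-8) − (-11.5)(0) = 56
U→V: (-11.5)(-14) − (-1.5)(-8) = 149
V→W: (-1.5)(-8) − (6)(-14) = 96
W→X: (6)(-10) − (14)(-8) = 52
X→P: (14)(1) − (0)(-10) = 14
Σ = 422.5
Area = |Σ|/2 = 211.25.

211.25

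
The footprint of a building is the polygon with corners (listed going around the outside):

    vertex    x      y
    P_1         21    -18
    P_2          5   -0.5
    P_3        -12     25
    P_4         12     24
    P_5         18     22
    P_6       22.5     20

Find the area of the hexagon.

Apply Gauss's area formula: 2A = Σ (x_i·y_{i+1} − x_{i+1}·y_i), indices taken mod 6.
Σ = (79.5) + (119) + (-588) + (-168) + (-135) + (-825) = -1517.5
Area = |Σ|/2 = 758.75.

758.75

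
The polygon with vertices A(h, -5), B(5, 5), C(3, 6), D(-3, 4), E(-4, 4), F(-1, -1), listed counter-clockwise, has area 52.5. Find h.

3

Write out the shoelace sum; only the two edges meeting at A involve h:
2·Area = [((-1)·(-5) − h·(-1)) + (h·5 − 5·(-5))] + 57
       = 6·h + 87 = 105
⇒ h = 3.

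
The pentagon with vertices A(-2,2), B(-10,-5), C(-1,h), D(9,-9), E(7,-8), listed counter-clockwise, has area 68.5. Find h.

The doubled signed area Σ (x_i y_{i+1} − x_{i+1} y_i) is linear in h.
With h=0 it equals 23; the coefficient of h is -19 (from the two edges through C).
So -19·h + 23 = 2·68.5 = 137 ⇒ h = -6.

-6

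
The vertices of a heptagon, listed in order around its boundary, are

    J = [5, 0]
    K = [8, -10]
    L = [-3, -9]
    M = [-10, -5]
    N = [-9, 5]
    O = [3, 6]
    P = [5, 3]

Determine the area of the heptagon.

213.5

Apply Gauss's area formula: 2A = Σ (x_i·y_{i+1} − x_{i+1}·y_i), indices taken mod 7.
J→K: (5)(-10) − (8)(0) = -50
K→L: (8)(-9) − (-3)(-10) = -102
L→M: (-3)(-5) − (-10)(-9) = -75
M→N: (-10)(5) − (-9)(-5) = -95
N→O: (-9)(6) − (3)(5) = -69
O→P: (3)(3) − (5)(6) = -21
P→J: (5)(0) − (5)(3) = -15
Σ = -427
Area = |Σ|/2 = 213.5.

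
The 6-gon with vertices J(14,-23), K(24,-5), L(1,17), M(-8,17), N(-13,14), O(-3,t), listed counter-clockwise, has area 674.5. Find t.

Write out the shoelace sum; only the two edges meeting at O involve t:
2·Area = [((-13)·t − (-3)·14) + ((-3)·(-23) − 14·t)] + 1157
       = -27·t + 1268 = 1349
⇒ t = -3.

-3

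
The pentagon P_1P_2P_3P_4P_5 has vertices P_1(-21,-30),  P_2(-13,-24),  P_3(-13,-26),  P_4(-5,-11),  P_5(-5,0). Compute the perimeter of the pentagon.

74

|P_1P_2| = √((8)² + (6)²) = √100 = 10
|P_2P_3| = √((0)² + (-2)²) = √4 = 2
|P_3P_4| = √((8)² + (15)²) = √289 = 17
|P_4P_5| = √((0)² + (11)²) = √121 = 11
|P_5P_1| = √((-16)² + (-30)²) = √1156 = 34
Perimeter = 10 + 2 + 17 + 11 + 34 = 74.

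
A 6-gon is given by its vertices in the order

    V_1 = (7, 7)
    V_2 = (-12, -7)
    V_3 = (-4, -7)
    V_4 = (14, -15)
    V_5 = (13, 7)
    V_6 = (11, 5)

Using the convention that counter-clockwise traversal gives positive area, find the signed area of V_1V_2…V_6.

286

Apply Gauss's area formula: 2A = Σ (x_i·y_{i+1} − x_{i+1}·y_i), indices taken mod 6.
Cross-terms: 35, 56, 158, 293, -12, 42  ⇒  Σ = 572
Signed area = Σ/2 = 286 (positive ⇒ counter-clockwise traversal).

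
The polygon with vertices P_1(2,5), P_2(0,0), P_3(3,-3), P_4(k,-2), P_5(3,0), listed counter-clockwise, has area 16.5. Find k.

6

The doubled signed area Σ (x_i y_{i+1} − x_{i+1} y_i) is linear in k.
With k=0 it equals 15; the coefficient of k is 3 (from the two edges through P_4).
So 3·k + 15 = 2·16.5 = 33 ⇒ k = 6.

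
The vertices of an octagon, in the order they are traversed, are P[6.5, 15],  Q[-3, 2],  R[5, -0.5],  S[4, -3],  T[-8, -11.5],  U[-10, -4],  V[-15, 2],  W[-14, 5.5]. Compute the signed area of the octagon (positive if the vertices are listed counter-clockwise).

-248.375

Apply the surveyor's formula: 2A = Σ (x_i·y_{i+1} − x_{i+1}·y_i), indices taken mod 8.
Cross-terms: 58, -8.5, -13, -70, -83, -80, -54.5, -245.75  ⇒  Σ = -496.75
Signed area = Σ/2 = -248.375 (negative ⇒ clockwise traversal).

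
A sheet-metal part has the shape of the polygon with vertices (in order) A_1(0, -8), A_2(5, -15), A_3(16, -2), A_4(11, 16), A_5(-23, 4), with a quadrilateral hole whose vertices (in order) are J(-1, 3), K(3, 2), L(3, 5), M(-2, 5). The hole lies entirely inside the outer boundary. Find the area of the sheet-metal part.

Outer boundary:
Apply the surveyor's formula: 2A = Σ (x_i·y_{i+1} − x_{i+1}·y_i), indices taken mod 5.
Σ = (40) + (230) + (278) + (412) + (184) = 1144
Area = |Σ|/2 = 572.
Hole:
Apply the shoelace formula: 2A = Σ (x_i·y_{i+1} − x_{i+1}·y_i), indices taken mod 4.
Cross-terms: -11, 9, 25, -1  ⇒  Σ = 22
Area = |Σ|/2 = 11.
Net area = 572 − 11 = 561.

561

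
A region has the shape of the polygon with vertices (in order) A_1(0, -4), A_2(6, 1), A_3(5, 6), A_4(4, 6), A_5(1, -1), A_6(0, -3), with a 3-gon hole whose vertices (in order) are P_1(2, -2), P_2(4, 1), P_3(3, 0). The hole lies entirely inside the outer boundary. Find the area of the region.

23.5

Outer boundary:
A_1→A_2: (0)(1) − (6)(-4) = 24
A_2→A_3: (6)(6) − (5)(1) = 31
A_3→A_4: (5)(6) − (4)(6) = 6
A_4→A_5: (4)(-1) − (1)(6) = -10
A_5→A_6: (1)(-3) − (0)(-1) = -3
A_6→A_1: (0)(-4) − (0)(-3) = 0
Σ = 48
Area = |Σ|/2 = 24.
Hole:
Σ = (10) + (-3) + (-6) = 1
Area = |Σ|/2 = 0.5.
Net area = 24 − 0.5 = 23.5.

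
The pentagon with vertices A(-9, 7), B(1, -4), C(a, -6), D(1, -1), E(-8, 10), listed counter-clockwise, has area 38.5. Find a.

4

The doubled signed area Σ (x_i y_{i+1} − x_{i+1} y_i) is linear in a.
With a=0 it equals 65; the coefficient of a is 3 (from the two edges through C).
So 3·a + 65 = 2·38.5 = 77 ⇒ a = 4.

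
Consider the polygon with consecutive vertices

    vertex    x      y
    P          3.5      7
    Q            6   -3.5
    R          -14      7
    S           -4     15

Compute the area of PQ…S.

Apply the shoelace formula: 2A = Σ (x_i·y_{i+1} − x_{i+1}·y_i), indices taken mod 4.
P→Q: (3.5)(-3.5) − (6)(7) = -54.25
Q→R: (6)(7) − (-14)(-3.5) = -7
R→S: (-14)(15) − (-4)(7) = -182
S→P: (-4)(7) − (3.5)(15) = -80.5
Σ = -323.75
Area = |Σ|/2 = 161.875.

161.875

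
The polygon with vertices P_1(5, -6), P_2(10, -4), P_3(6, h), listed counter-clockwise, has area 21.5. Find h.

3

The doubled signed area Σ (x_i y_{i+1} − x_{i+1} y_i) is linear in h.
With h=0 it equals 28; the coefficient of h is 5 (from the two edges through P_3).
So 5·h + 28 = 2·21.5 = 43 ⇒ h = 3.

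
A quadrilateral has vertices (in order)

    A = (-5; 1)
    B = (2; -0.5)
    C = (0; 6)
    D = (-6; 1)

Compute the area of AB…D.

Apply Gauss's area formula: 2A = Σ (x_i·y_{i+1} − x_{i+1}·y_i), indices taken mod 4.
Σ = (0.5) + (12) + (36) + (-1) = 47.5
Area = |Σ|/2 = 23.75.

23.75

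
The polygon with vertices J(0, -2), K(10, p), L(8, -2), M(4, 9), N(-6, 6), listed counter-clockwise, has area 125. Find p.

-10

Write out the shoelace sum; only the two edges meeting at K involve p:
2·Area = [(0·p − 10·(-2)) + (10·(-2) − 8·p)] + 170
       = -8·p + 170 = 250
⇒ p = -10.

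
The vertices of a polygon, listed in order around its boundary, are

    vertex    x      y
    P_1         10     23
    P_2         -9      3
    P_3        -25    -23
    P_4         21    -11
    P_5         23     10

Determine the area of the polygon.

Apply the shoelace (surveyor's) formula: 2A = Σ (x_i·y_{i+1} − x_{i+1}·y_i), indices taken mod 5.
Cross-terms: 237, 282, 758, 463, 429  ⇒  Σ = 2169
Area = |Σ|/2 = 1084.5.

1084.5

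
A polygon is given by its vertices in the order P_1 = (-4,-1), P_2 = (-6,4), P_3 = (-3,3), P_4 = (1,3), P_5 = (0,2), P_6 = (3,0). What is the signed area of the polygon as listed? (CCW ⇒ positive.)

-23.5

Apply the surveyor's formula: 2A = Σ (x_i·y_{i+1} − x_{i+1}·y_i), indices taken mod 6.
Σ = (-22) + (-6) + (-12) + (2) + (-6) + (-3) = -47
Signed area = Σ/2 = -23.5 (negative ⇒ clockwise traversal).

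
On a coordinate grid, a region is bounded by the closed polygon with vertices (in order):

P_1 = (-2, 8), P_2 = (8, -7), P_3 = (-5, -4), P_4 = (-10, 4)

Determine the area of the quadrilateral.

Apply Gauss's area formula: 2A = Σ (x_i·y_{i+1} − x_{i+1}·y_i), indices taken mod 4.
P_1→P_2: (-2)(-7) − (8)(8) = -50
P_2→P_3: (8)(-4) − (-5)(-7) = -67
P_3→P_4: (-5)(4) − (-10)(-4) = -60
P_4→P_1: (-10)(8) − (-2)(4) = -72
Σ = -249
Area = |Σ|/2 = 124.5.

124.5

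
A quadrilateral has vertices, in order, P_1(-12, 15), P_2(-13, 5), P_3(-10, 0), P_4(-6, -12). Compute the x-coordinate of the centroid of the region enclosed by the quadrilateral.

-2233/213

Apply the surveyor's formula. First the cross-terms c_i = x_i·y_{i+1} − x_{i+1}·y_i:
  135, 50, 120, -234  ⇒  2A = 71, A = 35.5.
Then Σ (x_i + x_{i+1})·c_i = -2233, so x̄ = -2233 / (6·35.5) = -2233/213.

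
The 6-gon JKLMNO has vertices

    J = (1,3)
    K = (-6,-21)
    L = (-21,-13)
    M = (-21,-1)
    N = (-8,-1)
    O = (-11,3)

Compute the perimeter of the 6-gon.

84

|JK| = √((-7)² + (-24)²) = √625 = 25
|KL| = √((-15)² + (8)²) = √289 = 17
|LM| = √((0)² + (12)²) = √144 = 12
|MN| = √((13)² + (0)²) = √169 = 13
|NO| = √((-3)² + (4)²) = √25 = 5
|OJ| = √((12)² + (0)²) = √144 = 12
Perimeter = 25 + 17 + 12 + 13 + 5 + 12 = 84.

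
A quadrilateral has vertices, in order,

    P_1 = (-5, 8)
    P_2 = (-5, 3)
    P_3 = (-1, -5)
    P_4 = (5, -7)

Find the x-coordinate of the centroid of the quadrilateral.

Apply the surveyor's formula. First the cross-terms c_i = x_i·y_{i+1} − x_{i+1}·y_i:
  25, 28, 32, 5  ⇒  2A = 90, A = 45.
Then Σ (x_i + x_{i+1})·c_i = -290, so x̄ = -290 / (6·45) = -29/27.

-29/27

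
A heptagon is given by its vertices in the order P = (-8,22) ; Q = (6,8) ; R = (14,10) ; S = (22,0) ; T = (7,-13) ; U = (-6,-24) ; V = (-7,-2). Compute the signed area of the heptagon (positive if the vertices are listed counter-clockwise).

-663

Apply the shoelace (surveyor's) formula: 2A = Σ (x_i·y_{i+1} − x_{i+1}·y_i), indices taken mod 7.
P→Q: (-8)(8) − (6)(22) = -196
Q→R: (6)(10) − (14)(8) = -52
R→S: (14)(0) − (22)(10) = -220
S→T: (22)(-13) − (7)(0) = -286
T→U: (7)(-24) − (-6)(-13) = -246
U→V: (-6)(-2) − (-7)(-24) = -156
V→P: (-7)(22) − (-8)(-2) = -170
Σ = -1326
Signed area = Σ/2 = -663 (negative ⇒ clockwise traversal).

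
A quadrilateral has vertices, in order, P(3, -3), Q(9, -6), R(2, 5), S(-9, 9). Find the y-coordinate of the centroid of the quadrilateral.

248/129

Apply Gauss's area formula. First the cross-terms c_i = x_i·y_{i+1} − x_{i+1}·y_i:
  9, 57, 63, 0  ⇒  2A = 129, A = 64.5.
Then Σ (y_i + y_{i+1})·c_i = 744, so ȳ = 744 / (6·64.5) = 248/129.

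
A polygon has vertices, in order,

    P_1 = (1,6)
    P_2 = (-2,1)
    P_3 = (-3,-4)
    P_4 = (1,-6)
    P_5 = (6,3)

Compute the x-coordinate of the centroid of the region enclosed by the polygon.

Apply the shoelace (surveyor's) formula. First the cross-terms c_i = x_i·y_{i+1} − x_{i+1}·y_i:
  13, 11, 22, 39, 33  ⇒  2A = 118, A = 59.
Then Σ (x_i + x_{i+1})·c_i = 392, so x̄ = 392 / (6·59) = 196/177.

196/177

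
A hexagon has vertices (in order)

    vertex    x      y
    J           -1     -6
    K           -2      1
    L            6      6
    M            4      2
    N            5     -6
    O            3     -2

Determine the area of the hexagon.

44.5

J→K: (-1)(1) − (-2)(-6) = -13
K→L: (-2)(6) − (6)(1) = -18
L→M: (6)(2) − (4)(6) = -12
M→N: (4)(-6) − (5)(2) = -34
N→O: (5)(-2) − (3)(-6) = 8
O→J: (3)(-6) − (-1)(-2) = -20
Σ = -89
Area = |Σ|/2 = 44.5.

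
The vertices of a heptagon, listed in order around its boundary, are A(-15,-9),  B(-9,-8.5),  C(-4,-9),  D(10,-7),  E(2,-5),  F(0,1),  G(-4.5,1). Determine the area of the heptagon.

A→B: (-15)(-8.5) − (-9)(-9) = 46.5
B→C: (-9)(-9) − (-4)(-8.5) = 47
C→D: (-4)(-7) − (10)(-9) = 118
D→E: (10)(-5) − (2)(-7) = -36
E→F: (2)(1) − (0)(-5) = 2
F→G: (0)(1) − (-4.5)(1) = 4.5
G→A: (-4.5)(-9) − (-15)(1) = 55.5
Σ = 237.5
Area = |Σ|/2 = 118.75.

118.75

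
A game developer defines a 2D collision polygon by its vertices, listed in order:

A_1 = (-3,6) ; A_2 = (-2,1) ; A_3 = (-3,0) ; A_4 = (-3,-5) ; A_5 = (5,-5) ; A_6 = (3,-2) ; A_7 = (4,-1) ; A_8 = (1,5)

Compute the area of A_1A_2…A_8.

Apply the shoelace (surveyor's) formula: 2A = Σ (x_i·y_{i+1} − x_{i+1}·y_i), indices taken mod 8.
A_1→A_2: (-3)(1) − (-2)(6) = 9
A_2→A_3: (-2)(0) − (-3)(1) = 3
A_3→A_4: (-3)(-5) − (-3)(0) = 15
A_4→A_5: (-3)(-5) − (5)(-5) = 40
A_5→A_6: (5)(-2) − (3)(-5) = 5
A_6→A_7: (3)(-1) − (4)(-2) = 5
A_7→A_8: (4)(5) − (1)(-1) = 21
A_8→A_1: (1)(6) − (-3)(5) = 21
Σ = 119
Area = |Σ|/2 = 59.5.

59.5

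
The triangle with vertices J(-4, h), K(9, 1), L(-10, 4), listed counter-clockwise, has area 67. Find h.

The doubled signed area Σ (x_i y_{i+1} − x_{i+1} y_i) is linear in h.
With h=0 it equals 58; the coefficient of h is -19 (from the two edges through J).
So -19·h + 58 = 2·67 = 134 ⇒ h = -4.

-4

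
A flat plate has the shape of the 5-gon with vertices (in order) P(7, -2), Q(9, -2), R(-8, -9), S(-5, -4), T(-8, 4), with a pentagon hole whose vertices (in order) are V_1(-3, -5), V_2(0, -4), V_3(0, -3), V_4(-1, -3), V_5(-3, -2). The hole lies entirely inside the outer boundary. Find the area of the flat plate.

79.5

Outer boundary:
Apply the shoelace (surveyor's) formula: 2A = Σ (x_i·y_{i+1} − x_{i+1}·y_i), indices taken mod 5.
P→Q: (7)(-2) − (9)(-2) = 4
Q→R: (9)(-9) − (-8)(-2) = -97
R→S: (-8)(-4) − (-5)(-9) = -13
S→T: (-5)(4) − (-8)(-4) = -52
T→P: (-8)(-2) − (7)(4) = -12
Σ = -170
Area = |Σ|/2 = 85.
Hole:
Cross-terms: 12, 0, -3, -7, 9  ⇒  Σ = 11
Area = |Σ|/2 = 5.5.
Net area = 85 − 5.5 = 79.5.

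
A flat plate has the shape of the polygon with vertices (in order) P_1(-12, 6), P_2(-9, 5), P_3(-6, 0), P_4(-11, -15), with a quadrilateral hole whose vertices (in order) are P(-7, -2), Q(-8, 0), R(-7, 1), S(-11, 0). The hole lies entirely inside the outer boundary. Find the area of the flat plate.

61.5

Outer boundary:
Σ = (-6) + (30) + (90) + (-246) = -132
Area = |Σ|/2 = 66.
Hole:
Apply the surveyor's formula: 2A = Σ (x_i·y_{i+1} − x_{i+1}·y_i), indices taken mod 4.
Σ = (-16) + (-8) + (11) + (22) = 9
Area = |Σ|/2 = 4.5.
Net area = 66 − 4.5 = 61.5.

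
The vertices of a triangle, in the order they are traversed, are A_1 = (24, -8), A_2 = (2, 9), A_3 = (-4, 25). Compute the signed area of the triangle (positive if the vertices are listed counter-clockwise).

Apply the surveyor's formula: 2A = Σ (x_i·y_{i+1} − x_{i+1}·y_i), indices taken mod 3.
Σ = (232) + (86) + (-568) = -250
Signed area = Σ/2 = -125 (negative ⇒ clockwise traversal).

-125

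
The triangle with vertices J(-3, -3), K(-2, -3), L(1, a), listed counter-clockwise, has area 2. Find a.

1

Write out the shoelace sum; only the two edges meeting at L involve a:
2·Area = [((-2)·a − 1·(-3)) + (1·(-3) − (-3)·a)] + 3
       = 1·a + 3 = 4
⇒ a = 1.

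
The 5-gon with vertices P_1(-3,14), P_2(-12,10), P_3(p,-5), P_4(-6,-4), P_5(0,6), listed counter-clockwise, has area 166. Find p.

-13

The doubled signed area Σ (x_i y_{i+1} − x_{i+1} y_i) is linear in p.
With p=0 it equals 150; the coefficient of p is -14 (from the two edges through P_3).
So -14·p + 150 = 2·166 = 332 ⇒ p = -13.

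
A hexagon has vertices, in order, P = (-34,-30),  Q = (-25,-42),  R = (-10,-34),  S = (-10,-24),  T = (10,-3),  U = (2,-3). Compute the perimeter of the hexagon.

124

|PQ| = √((9)² + (-12)²) = √225 = 15
|QR| = √((15)² + (8)²) = √289 = 17
|RS| = √((0)² + (10)²) = √100 = 10
|ST| = √((20)² + (21)²) = √841 = 29
|TU| = √((-8)² + (0)²) = √64 = 8
|UP| = √((-36)² + (-27)²) = √2025 = 45
Perimeter = 15 + 17 + 10 + 29 + 8 + 45 = 124.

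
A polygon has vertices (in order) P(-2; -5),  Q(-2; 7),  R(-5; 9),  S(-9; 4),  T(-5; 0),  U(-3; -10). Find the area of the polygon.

P→Q: (-2)(7) − (-2)(-5) = -24
Q→R: (-2)(9) − (-5)(7) = 17
R→S: (-5)(4) − (-9)(9) = 61
S→T: (-9)(0) − (-5)(4) = 20
T→U: (-5)(-10) − (-3)(0) = 50
U→P: (-3)(-5) − (-2)(-10) = -5
Σ = 119
Area = |Σ|/2 = 59.5.

59.5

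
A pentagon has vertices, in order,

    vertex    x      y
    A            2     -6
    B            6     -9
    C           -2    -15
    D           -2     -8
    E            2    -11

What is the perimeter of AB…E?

32

|AB| = √((4)² + (-3)²) = √25 = 5
|BC| = √((-8)² + (-6)²) = √100 = 10
|CD| = √((0)² + (7)²) = √49 = 7
|DE| = √((4)² + (-3)²) = √25 = 5
|EA| = √((0)² + (5)²) = √25 = 5
Perimeter = 5 + 10 + 7 + 5 + 5 = 32.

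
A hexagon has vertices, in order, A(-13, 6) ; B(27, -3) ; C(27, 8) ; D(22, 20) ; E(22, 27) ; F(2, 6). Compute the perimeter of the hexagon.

116

|AB| = √((40)² + (-9)²) = √1681 = 41
|BC| = √((0)² + (11)²) = √121 = 11
|CD| = √((-5)² + (12)²) = √169 = 13
|DE| = √((0)² + (7)²) = √49 = 7
|EF| = √((-20)² + (-21)²) = √841 = 29
|FA| = √((-15)² + (0)²) = √225 = 15
Perimeter = 41 + 11 + 13 + 7 + 29 + 15 = 116.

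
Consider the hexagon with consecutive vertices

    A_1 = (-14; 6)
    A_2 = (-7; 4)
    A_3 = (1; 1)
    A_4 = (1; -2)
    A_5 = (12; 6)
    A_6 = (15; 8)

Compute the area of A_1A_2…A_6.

105

Cross-terms: -14, -11, -3, 30, 6, 202  ⇒  Σ = 210
Area = |Σ|/2 = 105.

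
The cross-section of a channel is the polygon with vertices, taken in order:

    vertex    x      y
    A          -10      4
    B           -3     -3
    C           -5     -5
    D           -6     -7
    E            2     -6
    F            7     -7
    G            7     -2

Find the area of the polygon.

A→B: (-10)(-3) − (-3)(4) = 42
B→C: (-3)(-5) − (-5)(-3) = 0
C→D: (-5)(-7) − (-6)(-5) = 5
D→E: (-6)(-6) − (2)(-7) = 50
E→F: (2)(-7) − (7)(-6) = 28
F→G: (7)(-2) − (7)(-7) = 35
G→A: (7)(4) − (-10)(-2) = 8
Σ = 168
Area = |Σ|/2 = 84.

84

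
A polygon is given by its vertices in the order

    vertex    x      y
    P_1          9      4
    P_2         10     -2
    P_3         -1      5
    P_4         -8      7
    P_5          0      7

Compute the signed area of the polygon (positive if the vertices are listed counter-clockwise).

-48

Apply the shoelace (surveyor's) formula: 2A = Σ (x_i·y_{i+1} − x_{i+1}·y_i), indices taken mod 5.
Σ = (-58) + (48) + (33) + (-56) + (-63) = -96
Signed area = Σ/2 = -48 (negative ⇒ clockwise traversal).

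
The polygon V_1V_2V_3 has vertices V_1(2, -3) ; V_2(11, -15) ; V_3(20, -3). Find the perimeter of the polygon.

|V_1V_2| = √((9)² + (-12)²) = √225 = 15
|V_2V_3| = √((9)² + (12)²) = √225 = 15
|V_3V_1| = √((-18)² + (0)²) = √324 = 18
Perimeter = 15 + 15 + 18 = 48.

48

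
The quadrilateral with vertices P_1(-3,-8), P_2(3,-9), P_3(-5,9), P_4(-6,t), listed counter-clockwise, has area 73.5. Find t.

The doubled signed area Σ (x_i y_{i+1} − x_{i+1} y_i) is linear in t.
With t=0 it equals 135; the coefficient of t is -2 (from the two edges through P_4).
So -2·t + 135 = 2·73.5 = 147 ⇒ t = -6.

-6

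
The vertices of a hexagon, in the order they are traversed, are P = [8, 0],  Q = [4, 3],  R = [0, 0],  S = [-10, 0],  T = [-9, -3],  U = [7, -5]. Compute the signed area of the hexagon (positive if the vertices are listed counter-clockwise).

80

Apply Gauss's area formula: 2A = Σ (x_i·y_{i+1} − x_{i+1}·y_i), indices taken mod 6.
P→Q: (8)(3) − (4)(0) = 24
Q→R: (4)(0) − (0)(3) = 0
R→S: (0)(0) − (-10)(0) = 0
S→T: (-10)(-3) − (-9)(0) = 30
T→U: (-9)(-5) − (7)(-3) = 66
U→P: (7)(0) − (8)(-5) = 40
Σ = 160
Signed area = Σ/2 = 80 (positive ⇒ counter-clockwise traversal).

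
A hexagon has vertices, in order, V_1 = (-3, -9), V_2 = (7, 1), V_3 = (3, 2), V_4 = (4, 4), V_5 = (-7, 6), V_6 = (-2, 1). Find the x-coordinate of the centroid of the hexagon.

Apply Gauss's area formula. First the cross-terms c_i = x_i·y_{i+1} − x_{i+1}·y_i:
  60, 11, 4, 52, 5, 21  ⇒  2A = 153, A = 76.5.
Then Σ (x_i + x_{i+1})·c_i = 72, so x̄ = 72 / (6·76.5) = 8/51.

8/51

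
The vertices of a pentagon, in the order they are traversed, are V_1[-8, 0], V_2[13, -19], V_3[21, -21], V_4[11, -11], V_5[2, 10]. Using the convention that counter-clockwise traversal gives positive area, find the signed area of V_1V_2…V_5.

245

Apply the surveyor's formula: 2A = Σ (x_i·y_{i+1} − x_{i+1}·y_i), indices taken mod 5.
Σ = (152) + (126) + (0) + (132) + (80) = 490
Signed area = Σ/2 = 245 (positive ⇒ counter-clockwise traversal).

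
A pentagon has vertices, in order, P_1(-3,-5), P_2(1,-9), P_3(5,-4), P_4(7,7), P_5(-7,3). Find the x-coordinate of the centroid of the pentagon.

0.664

Apply the shoelace formula. First the cross-terms c_i = x_i·y_{i+1} − x_{i+1}·y_i:
  32, 41, 63, 70, 44  ⇒  2A = 250, A = 125.
Then Σ (x_i + x_{i+1})·c_i = 498, so x̄ = 498 / (6·125) = 0.664.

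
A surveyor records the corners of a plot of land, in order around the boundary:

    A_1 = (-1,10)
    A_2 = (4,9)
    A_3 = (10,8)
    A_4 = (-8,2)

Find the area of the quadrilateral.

50.5

Apply the surveyor's formula: 2A = Σ (x_i·y_{i+1} − x_{i+1}·y_i), indices taken mod 4.
Σ = (-49) + (-58) + (84) + (-78) = -101
Area = |Σ|/2 = 50.5.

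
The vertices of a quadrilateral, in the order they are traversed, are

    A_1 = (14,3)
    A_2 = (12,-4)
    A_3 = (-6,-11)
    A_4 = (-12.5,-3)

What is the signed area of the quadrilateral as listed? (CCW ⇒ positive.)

A_1→A_2: (14)(-4) − (12)(3) = -92
A_2→A_3: (12)(-11) − (-6)(-4) = -156
A_3→A_4: (-6)(-3) − (-12.5)(-11) = -119.5
A_4→A_1: (-12.5)(3) − (14)(-3) = 4.5
Σ = -363
Signed area = Σ/2 = -181.5 (negative ⇒ clockwise traversal).

-181.5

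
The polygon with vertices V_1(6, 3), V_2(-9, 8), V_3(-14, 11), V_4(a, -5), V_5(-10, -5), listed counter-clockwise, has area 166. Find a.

-14

The doubled signed area Σ (x_i y_{i+1} − x_{i+1} y_i) is linear in a.
With a=0 it equals 108; the coefficient of a is -16 (from the two edges through V_4).
So -16·a + 108 = 2·166 = 332 ⇒ a = -14.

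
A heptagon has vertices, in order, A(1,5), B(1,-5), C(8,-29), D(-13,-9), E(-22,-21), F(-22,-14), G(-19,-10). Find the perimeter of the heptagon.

|AB| = √((0)² + (-10)²) = √100 = 10
|BC| = √((7)² + (-24)²) = √625 = 25
|CD| = √((-21)² + (20)²) = √841 = 29
|DE| = √((-9)² + (-12)²) = √225 = 15
|EF| = √((0)² + (7)²) = √49 = 7
|FG| = √((3)² + (4)²) = √25 = 5
|GA| = √((20)² + (15)²) = √625 = 25
Perimeter = 10 + 25 + 29 + 15 + 7 + 5 + 25 = 116.

116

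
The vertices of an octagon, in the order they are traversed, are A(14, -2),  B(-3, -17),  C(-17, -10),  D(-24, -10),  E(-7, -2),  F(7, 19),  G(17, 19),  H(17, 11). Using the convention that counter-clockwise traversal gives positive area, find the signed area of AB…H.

-614

Σ = (-244) + (-259) + (-70) + (-22) + (-119) + (-190) + (-136) + (-188) = -1228
Signed area = Σ/2 = -614 (negative ⇒ clockwise traversal).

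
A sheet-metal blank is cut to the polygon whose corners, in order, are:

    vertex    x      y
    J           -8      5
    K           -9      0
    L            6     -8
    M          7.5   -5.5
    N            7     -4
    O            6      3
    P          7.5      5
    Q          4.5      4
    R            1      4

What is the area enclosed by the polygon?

131.75

Apply the surveyor's formula: 2A = Σ (x_i·y_{i+1} − x_{i+1}·y_i), indices taken mod 9.
Σ = (45) + (72) + (27) + (8.5) + (45) + (7.5) + (7.5) + (14) + (37) = 263.5
Area = |Σ|/2 = 131.75.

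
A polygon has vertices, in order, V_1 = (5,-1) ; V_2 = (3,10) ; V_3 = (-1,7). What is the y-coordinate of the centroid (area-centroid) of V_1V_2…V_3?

16/3

Apply Gauss's area formula. First the cross-terms c_i = x_i·y_{i+1} − x_{i+1}·y_i:
  53, 31, -34  ⇒  2A = 50, A = 25.
Then Σ (y_i + y_{i+1})·c_i = 800, so ȳ = 800 / (6·25) = 16/3.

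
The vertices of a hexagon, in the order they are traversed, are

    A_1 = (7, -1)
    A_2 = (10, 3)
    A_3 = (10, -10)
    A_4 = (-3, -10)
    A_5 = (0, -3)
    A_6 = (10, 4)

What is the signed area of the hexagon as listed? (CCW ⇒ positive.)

Cross-terms: 31, -130, -130, 9, 30, -38  ⇒  Σ = -228
Signed area = Σ/2 = -114 (negative ⇒ clockwise traversal).

-114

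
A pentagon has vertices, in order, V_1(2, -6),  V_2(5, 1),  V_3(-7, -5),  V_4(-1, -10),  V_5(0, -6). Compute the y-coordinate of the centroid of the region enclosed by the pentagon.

Apply the surveyor's formula. First the cross-terms c_i = x_i·y_{i+1} − x_{i+1}·y_i:
  32, -18, 65, 6, 12  ⇒  2A = 97, A = 48.5.
Then Σ (y_i + y_{i+1})·c_i = -1303, so ȳ = -1303 / (6·48.5) = -1303/291.

-1303/291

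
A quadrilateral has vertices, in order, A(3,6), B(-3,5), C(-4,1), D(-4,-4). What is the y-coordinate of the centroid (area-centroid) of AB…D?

Apply the shoelace (surveyor's) formula. First the cross-terms c_i = x_i·y_{i+1} − x_{i+1}·y_i:
  33, 17, 20, -12  ⇒  2A = 58, A = 29.
Then Σ (y_i + y_{i+1})·c_i = 381, so ȳ = 381 / (6·29) = 127/58.

127/58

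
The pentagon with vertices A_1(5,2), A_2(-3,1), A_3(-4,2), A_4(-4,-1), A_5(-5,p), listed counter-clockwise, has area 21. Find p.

Write out the shoelace sum; only the two edges meeting at A_5 involve p:
2·Area = [((-4)·p − (-5)·(-1)) + ((-5)·2 − 5·p)] + 21
       = -9·p + 6 = 42
⇒ p = -4.

-4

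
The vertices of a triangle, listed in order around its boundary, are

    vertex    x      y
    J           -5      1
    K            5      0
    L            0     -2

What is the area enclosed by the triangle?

J→K: (-5)(0) − (5)(1) = -5
K→L: (5)(-2) − (0)(0) = -10
L→J: (0)(1) − (-5)(-2) = -10
Σ = -25
Area = |Σ|/2 = 12.5.

12.5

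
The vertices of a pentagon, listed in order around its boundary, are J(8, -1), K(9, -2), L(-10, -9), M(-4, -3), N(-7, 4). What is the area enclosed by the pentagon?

88

Apply the shoelace formula: 2A = Σ (x_i·y_{i+1} − x_{i+1}·y_i), indices taken mod 5.
Cross-terms: -7, -101, -6, -37, -25  ⇒  Σ = -176
Area = |Σ|/2 = 88.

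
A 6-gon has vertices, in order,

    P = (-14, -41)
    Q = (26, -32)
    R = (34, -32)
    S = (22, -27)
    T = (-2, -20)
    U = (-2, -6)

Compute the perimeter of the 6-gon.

138

|PQ| = √((40)² + (9)²) = √1681 = 41
|QR| = √((8)² + (0)²) = √64 = 8
|RS| = √((-12)² + (5)²) = √169 = 13
|ST| = √((-24)² + (7)²) = √625 = 25
|TU| = √((0)² + (14)²) = √196 = 14
|UP| = √((-12)² + (-35)²) = √1369 = 37
Perimeter = 41 + 8 + 13 + 25 + 14 + 37 = 138.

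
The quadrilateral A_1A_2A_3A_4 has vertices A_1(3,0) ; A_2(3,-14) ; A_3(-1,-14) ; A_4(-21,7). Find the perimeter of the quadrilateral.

72

|A_1A_2| = √((0)² + (-14)²) = √196 = 14
|A_2A_3| = √((-4)² + (0)²) = √16 = 4
|A_3A_4| = √((-20)² + (21)²) = √841 = 29
|A_4A_1| = √((24)² + (-7)²) = √625 = 25
Perimeter = 14 + 4 + 29 + 25 = 72.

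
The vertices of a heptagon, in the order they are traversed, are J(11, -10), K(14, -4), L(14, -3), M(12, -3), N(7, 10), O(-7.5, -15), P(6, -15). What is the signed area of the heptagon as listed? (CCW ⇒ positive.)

Apply Gauss's area formula: 2A = Σ (x_i·y_{i+1} − x_{i+1}·y_i), indices taken mod 7.
Cross-terms: 96, 14, -6, 141, -30, 202.5, 105  ⇒  Σ = 522.5
Signed area = Σ/2 = 261.25 (positive ⇒ counter-clockwise traversal).

261.25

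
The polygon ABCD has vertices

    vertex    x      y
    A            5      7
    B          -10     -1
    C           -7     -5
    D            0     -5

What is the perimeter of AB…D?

42

|AB| = √((-15)² + (-8)²) = √289 = 17
|BC| = √((3)² + (-4)²) = √25 = 5
|CD| = √((7)² + (0)²) = √49 = 7
|DA| = √((5)² + (12)²) = √169 = 13
Perimeter = 17 + 5 + 7 + 13 = 42.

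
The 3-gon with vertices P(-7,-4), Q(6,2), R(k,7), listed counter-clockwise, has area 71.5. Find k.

The doubled signed area Σ (x_i y_{i+1} − x_{i+1} y_i) is linear in k.
With k=0 it equals 101; the coefficient of k is -6 (from the two edges through R).
So -6·k + 101 = 2·71.5 = 143 ⇒ k = -7.

-7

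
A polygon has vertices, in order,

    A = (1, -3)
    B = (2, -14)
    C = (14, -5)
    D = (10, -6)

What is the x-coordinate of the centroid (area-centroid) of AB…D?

5.2

Apply the surveyor's formula. First the cross-terms c_i = x_i·y_{i+1} − x_{i+1}·y_i:
  -8, 186, -34, -24  ⇒  2A = 120, A = 60.
Then Σ (x_i + x_{i+1})·c_i = 1872, so x̄ = 1872 / (6·60) = 5.2.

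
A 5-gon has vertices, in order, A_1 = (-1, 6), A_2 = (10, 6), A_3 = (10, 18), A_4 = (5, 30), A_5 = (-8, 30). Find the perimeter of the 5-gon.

74

|A_1A_2| = √((11)² + (0)²) = √121 = 11
|A_2A_3| = √((0)² + (12)²) = √144 = 12
|A_3A_4| = √((-5)² + (12)²) = √169 = 13
|A_4A_5| = √((-13)² + (0)²) = √169 = 13
|A_5A_1| = √((7)² + (-24)²) = √625 = 25
Perimeter = 11 + 12 + 13 + 13 + 25 = 74.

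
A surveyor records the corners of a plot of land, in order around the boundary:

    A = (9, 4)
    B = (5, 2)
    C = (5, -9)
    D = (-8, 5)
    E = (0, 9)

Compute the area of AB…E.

128.5

Apply Gauss's area formula: 2A = Σ (x_i·y_{i+1} − x_{i+1}·y_i), indices taken mod 5.
Σ = (-2) + (-55) + (-47) + (-72) + (-81) = -257
Area = |Σ|/2 = 128.5.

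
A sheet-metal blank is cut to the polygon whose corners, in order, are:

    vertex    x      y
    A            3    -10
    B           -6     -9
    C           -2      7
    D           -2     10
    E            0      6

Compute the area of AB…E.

Apply the shoelace (surveyor's) formula: 2A = Σ (x_i·y_{i+1} − x_{i+1}·y_i), indices taken mod 5.
Cross-terms: -87, -60, -6, -12, -18  ⇒  Σ = -183
Area = |Σ|/2 = 91.5.

91.5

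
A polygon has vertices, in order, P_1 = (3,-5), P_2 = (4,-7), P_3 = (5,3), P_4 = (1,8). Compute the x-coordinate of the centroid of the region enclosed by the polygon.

29/9

Apply the surveyor's formula. First the cross-terms c_i = x_i·y_{i+1} − x_{i+1}·y_i:
  -1, 47, 37, -29  ⇒  2A = 54, A = 27.
Then Σ (x_i + x_{i+1})·c_i = 522, so x̄ = 522 / (6·27) = 29/9.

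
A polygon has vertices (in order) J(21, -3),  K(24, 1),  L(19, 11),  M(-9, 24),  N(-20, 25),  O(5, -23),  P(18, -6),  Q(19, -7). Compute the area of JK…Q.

972.5

Apply the surveyor's formula: 2A = Σ (x_i·y_{i+1} − x_{i+1}·y_i), indices taken mod 8.
Σ = (93) + (245) + (555) + (255) + (335) + (384) + (-12) + (90) = 1945
Area = |Σ|/2 = 972.5.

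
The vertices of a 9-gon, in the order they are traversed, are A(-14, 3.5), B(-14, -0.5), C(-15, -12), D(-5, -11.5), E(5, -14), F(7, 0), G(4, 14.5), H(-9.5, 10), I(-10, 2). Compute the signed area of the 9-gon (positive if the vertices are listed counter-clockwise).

453.875

Cross-terms: 56, 160.5, 112.5, 127.5, 98, 101.5, 177.75, 81, -7  ⇒  Σ = 907.75
Signed area = Σ/2 = 453.875 (positive ⇒ counter-clockwise traversal).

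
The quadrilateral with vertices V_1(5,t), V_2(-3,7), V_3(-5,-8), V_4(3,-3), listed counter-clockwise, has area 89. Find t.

5

The doubled signed area Σ (x_i y_{i+1} − x_{i+1} y_i) is linear in t.
With t=0 it equals 148; the coefficient of t is 6 (from the two edges through V_1).
So 6·t + 148 = 2·89 = 178 ⇒ t = 5.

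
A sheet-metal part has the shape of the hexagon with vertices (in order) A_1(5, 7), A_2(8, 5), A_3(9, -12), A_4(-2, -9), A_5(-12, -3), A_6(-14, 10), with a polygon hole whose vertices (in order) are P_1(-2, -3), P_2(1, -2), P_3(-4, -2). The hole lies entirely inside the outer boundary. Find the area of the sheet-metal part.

342

Outer boundary:
Apply the shoelace (surveyor's) formula: 2A = Σ (x_i·y_{i+1} − x_{i+1}·y_i), indices taken mod 6.
Σ = (-31) + (-141) + (-105) + (-102) + (-162) + (-148) = -689
Area = |Σ|/2 = 344.5.
Hole:
Cross-terms: 7, -10, 8  ⇒  Σ = 5
Area = |Σ|/2 = 2.5.
Net area = 344.5 − 2.5 = 342.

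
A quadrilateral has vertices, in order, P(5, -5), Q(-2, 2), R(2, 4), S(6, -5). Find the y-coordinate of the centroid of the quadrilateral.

-4/51

Apply the shoelace formula. First the cross-terms c_i = x_i·y_{i+1} − x_{i+1}·y_i:
  0, -12, -34, -5  ⇒  2A = -51, A = -25.5.
Then Σ (y_i + y_{i+1})·c_i = 12, so ȳ = 12 / (6·(-25.5)) = -4/51.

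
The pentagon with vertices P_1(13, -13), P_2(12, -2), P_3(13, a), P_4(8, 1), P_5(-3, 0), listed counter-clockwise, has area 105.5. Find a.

Write out the shoelace sum; only the two edges meeting at P_3 involve a:
2·Area = [(12·a − 13·(-2)) + (13·1 − 8·a)] + 172
       = 4·a + 211 = 211
⇒ a = 0.

0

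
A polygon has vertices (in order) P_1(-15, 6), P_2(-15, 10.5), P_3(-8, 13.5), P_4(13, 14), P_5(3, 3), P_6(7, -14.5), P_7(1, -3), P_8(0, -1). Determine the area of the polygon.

Apply the shoelace (surveyor's) formula: 2A = Σ (x_i·y_{i+1} − x_{i+1}·y_i), indices taken mod 8.
Cross-terms: -67.5, -118.5, -287.5, -3, -64.5, -6.5, -1, -15  ⇒  Σ = -563.5
Area = |Σ|/2 = 281.75.

281.75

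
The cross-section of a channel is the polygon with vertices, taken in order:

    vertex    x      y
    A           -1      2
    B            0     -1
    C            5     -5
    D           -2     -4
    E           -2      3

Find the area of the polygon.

19.5

Σ = (1) + (5) + (-30) + (-14) + (-1) = -39
Area = |Σ|/2 = 19.5.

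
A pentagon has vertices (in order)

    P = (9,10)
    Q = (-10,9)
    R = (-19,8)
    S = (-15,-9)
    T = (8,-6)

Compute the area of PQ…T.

Apply the shoelace formula: 2A = Σ (x_i·y_{i+1} − x_{i+1}·y_i), indices taken mod 5.
Cross-terms: 181, 91, 291, 162, 134  ⇒  Σ = 859
Area = |Σ|/2 = 429.5.

429.5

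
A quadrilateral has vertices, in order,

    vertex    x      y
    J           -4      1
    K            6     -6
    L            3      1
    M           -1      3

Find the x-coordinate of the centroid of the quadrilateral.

31/27

Apply Gauss's area formula. First the cross-terms c_i = x_i·y_{i+1} − x_{i+1}·y_i:
  18, 24, 10, 11  ⇒  2A = 63, A = 31.5.
Then Σ (x_i + x_{i+1})·c_i = 217, so x̄ = 217 / (6·31.5) = 31/27.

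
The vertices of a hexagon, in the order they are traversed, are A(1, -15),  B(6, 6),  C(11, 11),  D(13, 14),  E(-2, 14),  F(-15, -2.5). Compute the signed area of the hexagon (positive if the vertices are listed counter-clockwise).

Apply the surveyor's formula: 2A = Σ (x_i·y_{i+1} − x_{i+1}·y_i), indices taken mod 6.
A→B: (1)(6) − (6)(-15) = 96
B→C: (6)(11) − (11)(6) = 0
C→D: (11)(14) − (13)(11) = 11
D→E: (13)(14) − (-2)(14) = 210
E→F: (-2)(-2.5) − (-15)(14) = 215
F→A: (-15)(-15) − (1)(-2.5) = 227.5
Σ = 759.5
Signed area = Σ/2 = 379.75 (positive ⇒ counter-clockwise traversal).

379.75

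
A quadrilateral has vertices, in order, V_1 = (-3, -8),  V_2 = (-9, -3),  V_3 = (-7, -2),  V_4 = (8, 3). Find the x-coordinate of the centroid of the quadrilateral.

Apply the shoelace formula. First the cross-terms c_i = x_i·y_{i+1} − x_{i+1}·y_i:
  -63, -3, -5, -55  ⇒  2A = -126, A = -63.
Then Σ (x_i + x_{i+1})·c_i = 524, so x̄ = 524 / (6·(-63)) = -262/189.

-262/189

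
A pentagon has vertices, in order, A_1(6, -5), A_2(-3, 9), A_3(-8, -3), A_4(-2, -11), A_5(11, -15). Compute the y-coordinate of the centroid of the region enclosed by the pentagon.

Apply Gauss's area formula. First the cross-terms c_i = x_i·y_{i+1} − x_{i+1}·y_i:
  39, 81, 82, 151, 35  ⇒  2A = 388, A = 194.
Then Σ (y_i + y_{i+1})·c_i = -5132, so ȳ = -5132 / (6·194) = -1283/291.

-1283/291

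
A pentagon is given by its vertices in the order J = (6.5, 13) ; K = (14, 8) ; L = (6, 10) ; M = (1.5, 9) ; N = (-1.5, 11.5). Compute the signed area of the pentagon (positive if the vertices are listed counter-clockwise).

-31.25

Apply the shoelace formula: 2A = Σ (x_i·y_{i+1} − x_{i+1}·y_i), indices taken mod 5.
Σ = (-130) + (92) + (39) + (30.75) + (-94.25) = -62.5
Signed area = Σ/2 = -31.25 (negative ⇒ clockwise traversal).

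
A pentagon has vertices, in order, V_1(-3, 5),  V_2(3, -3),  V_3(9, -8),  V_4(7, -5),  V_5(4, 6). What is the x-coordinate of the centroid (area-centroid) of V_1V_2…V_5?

Apply Gauss's area formula. First the cross-terms c_i = x_i·y_{i+1} − x_{i+1}·y_i:
  -6, 3, 11, 62, 38  ⇒  2A = 108, A = 54.
Then Σ (x_i + x_{i+1})·c_i = 932, so x̄ = 932 / (6·54) = 233/81.

233/81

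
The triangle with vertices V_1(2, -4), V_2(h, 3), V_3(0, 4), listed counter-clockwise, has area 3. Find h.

1

The doubled signed area Σ (x_i y_{i+1} − x_{i+1} y_i) is linear in h.
With h=0 it equals -2; the coefficient of h is 8 (from the two edges through V_2).
So 8·h + -2 = 2·3 = 6 ⇒ h = 1.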